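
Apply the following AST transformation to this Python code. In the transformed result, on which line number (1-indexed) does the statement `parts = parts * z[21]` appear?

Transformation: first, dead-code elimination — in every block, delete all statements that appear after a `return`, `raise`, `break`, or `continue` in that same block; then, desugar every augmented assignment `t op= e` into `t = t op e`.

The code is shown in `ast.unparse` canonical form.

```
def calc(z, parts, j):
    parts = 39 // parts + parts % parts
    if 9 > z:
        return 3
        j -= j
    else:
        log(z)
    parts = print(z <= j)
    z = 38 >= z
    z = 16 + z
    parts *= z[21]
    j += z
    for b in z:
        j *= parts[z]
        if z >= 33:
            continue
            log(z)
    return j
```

10

Transformed code:
def calc(z, parts, j):
    parts = 39 // parts + parts % parts
    if 9 > z:
        return 3
    else:
        log(z)
    parts = print(z <= j)
    z = 38 >= z
    z = 16 + z
    parts = parts * z[21]
    j = j + z
    for b in z:
        j = j * parts[z]
        if z >= 33:
            continue
    return j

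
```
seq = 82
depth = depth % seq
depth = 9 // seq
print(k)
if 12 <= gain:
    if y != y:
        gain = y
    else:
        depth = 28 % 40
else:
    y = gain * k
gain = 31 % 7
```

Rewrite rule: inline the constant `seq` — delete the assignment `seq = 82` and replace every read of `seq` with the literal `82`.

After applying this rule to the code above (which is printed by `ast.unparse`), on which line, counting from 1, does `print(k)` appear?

Transformed code:
depth = depth % 82
depth = 9 // 82
print(k)
if 12 <= gain:
    if y != y:
        gain = y
    else:
        depth = 28 % 40
else:
    y = gain * k
gain = 31 % 7

3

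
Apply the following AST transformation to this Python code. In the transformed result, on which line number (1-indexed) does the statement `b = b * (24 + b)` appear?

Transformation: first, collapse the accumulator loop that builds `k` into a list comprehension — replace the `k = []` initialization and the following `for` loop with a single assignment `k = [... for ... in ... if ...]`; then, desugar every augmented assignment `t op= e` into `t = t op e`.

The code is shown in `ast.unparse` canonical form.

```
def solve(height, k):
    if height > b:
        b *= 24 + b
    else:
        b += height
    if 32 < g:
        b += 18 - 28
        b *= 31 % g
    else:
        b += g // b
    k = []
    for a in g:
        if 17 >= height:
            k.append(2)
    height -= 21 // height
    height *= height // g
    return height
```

3

Transformed code:
def solve(height, k):
    if height > b:
        b = b * (24 + b)
    else:
        b = b + height
    if 32 < g:
        b = b + (18 - 28)
        b = b * (31 % g)
    else:
        b = b + g // b
    k = [2 for a in g if 17 >= height]
    height = height - 21 // height
    height = height * (height // g)
    return height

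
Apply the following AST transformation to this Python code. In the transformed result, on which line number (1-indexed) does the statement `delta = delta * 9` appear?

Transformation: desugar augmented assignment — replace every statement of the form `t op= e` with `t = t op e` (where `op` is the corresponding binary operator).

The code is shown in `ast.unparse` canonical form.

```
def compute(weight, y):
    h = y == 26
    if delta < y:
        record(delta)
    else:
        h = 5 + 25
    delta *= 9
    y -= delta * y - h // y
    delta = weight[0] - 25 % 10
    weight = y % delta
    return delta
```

7

Transformed code:
def compute(weight, y):
    h = y == 26
    if delta < y:
        record(delta)
    else:
        h = 5 + 25
    delta = delta * 9
    y = y - (delta * y - h // y)
    delta = weight[0] - 25 % 10
    weight = y % delta
    return delta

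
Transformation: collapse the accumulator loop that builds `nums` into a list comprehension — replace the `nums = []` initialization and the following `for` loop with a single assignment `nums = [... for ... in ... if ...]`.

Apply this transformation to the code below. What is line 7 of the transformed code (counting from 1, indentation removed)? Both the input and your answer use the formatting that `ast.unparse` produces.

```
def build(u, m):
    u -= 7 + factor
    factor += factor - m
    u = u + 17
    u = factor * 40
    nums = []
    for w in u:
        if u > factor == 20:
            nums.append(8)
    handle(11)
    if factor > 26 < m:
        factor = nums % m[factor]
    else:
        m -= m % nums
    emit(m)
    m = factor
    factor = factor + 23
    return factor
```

handle(11)

Transformed code:
def build(u, m):
    u -= 7 + factor
    factor += factor - m
    u = u + 17
    u = factor * 40
    nums = [8 for w in u if u > factor == 20]
    handle(11)
    if factor > 26 < m:
        factor = nums % m[factor]
    else:
        m -= m % nums
    emit(m)
    m = factor
    factor = factor + 23
    return factor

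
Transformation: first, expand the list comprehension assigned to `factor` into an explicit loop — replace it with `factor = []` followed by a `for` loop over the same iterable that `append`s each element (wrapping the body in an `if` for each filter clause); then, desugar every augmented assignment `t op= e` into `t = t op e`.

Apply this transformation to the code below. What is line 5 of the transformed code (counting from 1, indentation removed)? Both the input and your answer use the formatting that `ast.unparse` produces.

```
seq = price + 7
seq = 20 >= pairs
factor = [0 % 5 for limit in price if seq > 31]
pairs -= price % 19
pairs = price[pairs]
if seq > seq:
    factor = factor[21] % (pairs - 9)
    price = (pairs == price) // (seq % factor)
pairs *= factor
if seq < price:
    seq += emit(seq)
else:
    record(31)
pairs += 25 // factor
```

if seq > 31:

Transformed code:
seq = price + 7
seq = 20 >= pairs
factor = []
for limit in price:
    if seq > 31:
        factor.append(0 % 5)
pairs = pairs - price % 19
pairs = price[pairs]
if seq > seq:
    factor = factor[21] % (pairs - 9)
    price = (pairs == price) // (seq % factor)
pairs = pairs * factor
if seq < price:
    seq = seq + emit(seq)
else:
    record(31)
pairs = pairs + 25 // factor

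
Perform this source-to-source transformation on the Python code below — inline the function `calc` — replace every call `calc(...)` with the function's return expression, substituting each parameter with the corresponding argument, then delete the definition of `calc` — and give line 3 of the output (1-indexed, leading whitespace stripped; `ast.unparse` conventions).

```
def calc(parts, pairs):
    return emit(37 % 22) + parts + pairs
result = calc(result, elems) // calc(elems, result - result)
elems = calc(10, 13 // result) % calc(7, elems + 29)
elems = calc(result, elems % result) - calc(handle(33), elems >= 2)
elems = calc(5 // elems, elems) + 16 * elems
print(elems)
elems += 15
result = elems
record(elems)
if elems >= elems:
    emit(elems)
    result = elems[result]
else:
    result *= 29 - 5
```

Transformed code:
result = (emit(37 % 22) + result + elems) // (emit(37 % 22) + elems + (result - result))
elems = (emit(37 % 22) + 10 + 13 // result) % (emit(37 % 22) + 7 + (elems + 29))
elems = emit(37 % 22) + result + elems % result - (emit(37 % 22) + handle(33) + (elems >= 2))
elems = emit(37 % 22) + 5 // elems + elems + 16 * elems
print(elems)
elems += 15
result = elems
record(elems)
if elems >= elems:
    emit(elems)
    result = elems[result]
else:
    result *= 29 - 5

elems = emit(37 % 22) + result + elems % result - (emit(37 % 22) + handle(33) + (elems >= 2))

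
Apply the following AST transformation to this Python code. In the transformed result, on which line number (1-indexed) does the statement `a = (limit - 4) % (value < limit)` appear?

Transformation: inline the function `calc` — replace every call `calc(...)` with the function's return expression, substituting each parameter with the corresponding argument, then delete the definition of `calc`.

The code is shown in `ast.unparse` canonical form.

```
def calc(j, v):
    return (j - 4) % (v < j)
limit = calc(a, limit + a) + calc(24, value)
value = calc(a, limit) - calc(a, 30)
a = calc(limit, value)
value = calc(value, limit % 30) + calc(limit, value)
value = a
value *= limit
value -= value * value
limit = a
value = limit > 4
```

3

Transformed code:
limit = (a - 4) % (limit + a < a) + (24 - 4) % (value < 24)
value = (a - 4) % (limit < a) - (a - 4) % (30 < a)
a = (limit - 4) % (value < limit)
value = (value - 4) % (limit % 30 < value) + (limit - 4) % (value < limit)
value = a
value *= limit
value -= value * value
limit = a
value = limit > 4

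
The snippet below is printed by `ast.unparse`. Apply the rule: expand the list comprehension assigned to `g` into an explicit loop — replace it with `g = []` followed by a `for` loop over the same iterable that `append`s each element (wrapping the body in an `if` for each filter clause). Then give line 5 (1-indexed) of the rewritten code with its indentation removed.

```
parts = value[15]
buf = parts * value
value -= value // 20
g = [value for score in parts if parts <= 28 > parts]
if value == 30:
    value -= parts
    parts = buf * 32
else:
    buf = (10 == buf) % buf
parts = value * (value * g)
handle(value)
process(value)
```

for score in parts:

Transformed code:
parts = value[15]
buf = parts * value
value -= value // 20
g = []
for score in parts:
    if parts <= 28 > parts:
        g.append(value)
if value == 30:
    value -= parts
    parts = buf * 32
else:
    buf = (10 == buf) % buf
parts = value * (value * g)
handle(value)
process(value)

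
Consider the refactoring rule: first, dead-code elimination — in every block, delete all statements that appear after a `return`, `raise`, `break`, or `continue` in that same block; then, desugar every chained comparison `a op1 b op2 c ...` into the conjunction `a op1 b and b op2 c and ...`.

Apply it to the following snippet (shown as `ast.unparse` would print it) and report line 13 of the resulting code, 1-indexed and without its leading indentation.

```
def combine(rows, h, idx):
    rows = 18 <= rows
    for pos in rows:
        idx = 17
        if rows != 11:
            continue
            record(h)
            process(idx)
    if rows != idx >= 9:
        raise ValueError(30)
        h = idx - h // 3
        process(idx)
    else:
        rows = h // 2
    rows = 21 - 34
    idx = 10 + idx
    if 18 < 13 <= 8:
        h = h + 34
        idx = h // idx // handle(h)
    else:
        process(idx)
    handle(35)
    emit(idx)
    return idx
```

Transformed code:
def combine(rows, h, idx):
    rows = 18 <= rows
    for pos in rows:
        idx = 17
        if rows != 11:
            continue
    if rows != idx and idx >= 9:
        raise ValueError(30)
    else:
        rows = h // 2
    rows = 21 - 34
    idx = 10 + idx
    if 18 < 13 and 13 <= 8:
        h = h + 34
        idx = h // idx // handle(h)
    else:
        process(idx)
    handle(35)
    emit(idx)
    return idx

if 18 < 13 and 13 <= 8:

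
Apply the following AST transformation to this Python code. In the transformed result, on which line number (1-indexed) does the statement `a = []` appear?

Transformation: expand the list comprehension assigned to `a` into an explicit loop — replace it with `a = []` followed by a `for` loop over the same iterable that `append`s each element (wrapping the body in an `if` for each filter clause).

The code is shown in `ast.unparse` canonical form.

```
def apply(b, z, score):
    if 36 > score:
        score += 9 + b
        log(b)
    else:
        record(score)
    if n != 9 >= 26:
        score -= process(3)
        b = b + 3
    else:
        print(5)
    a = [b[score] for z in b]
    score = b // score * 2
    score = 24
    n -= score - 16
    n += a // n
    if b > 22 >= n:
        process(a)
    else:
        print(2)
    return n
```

12

Transformed code:
def apply(b, z, score):
    if 36 > score:
        score += 9 + b
        log(b)
    else:
        record(score)
    if n != 9 >= 26:
        score -= process(3)
        b = b + 3
    else:
        print(5)
    a = []
    for z in b:
        a.append(b[score])
    score = b // score * 2
    score = 24
    n -= score - 16
    n += a // n
    if b > 22 >= n:
        process(a)
    else:
        print(2)
    return n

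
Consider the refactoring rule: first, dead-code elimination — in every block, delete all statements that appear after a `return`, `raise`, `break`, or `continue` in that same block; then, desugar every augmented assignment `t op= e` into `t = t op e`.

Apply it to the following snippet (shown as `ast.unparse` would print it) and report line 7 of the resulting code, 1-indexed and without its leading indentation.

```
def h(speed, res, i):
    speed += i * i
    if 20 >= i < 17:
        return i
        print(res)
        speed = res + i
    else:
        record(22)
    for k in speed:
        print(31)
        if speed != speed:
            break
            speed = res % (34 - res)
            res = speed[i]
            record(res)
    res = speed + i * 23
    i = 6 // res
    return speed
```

for k in speed:

Transformed code:
def h(speed, res, i):
    speed = speed + i * i
    if 20 >= i < 17:
        return i
    else:
        record(22)
    for k in speed:
        print(31)
        if speed != speed:
            break
    res = speed + i * 23
    i = 6 // res
    return speed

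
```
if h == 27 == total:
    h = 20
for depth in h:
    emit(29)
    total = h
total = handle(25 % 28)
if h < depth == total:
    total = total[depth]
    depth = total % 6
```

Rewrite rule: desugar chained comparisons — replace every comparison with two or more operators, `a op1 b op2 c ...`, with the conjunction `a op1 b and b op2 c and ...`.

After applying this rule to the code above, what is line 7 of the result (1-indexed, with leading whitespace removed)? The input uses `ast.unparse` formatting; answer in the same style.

if h < depth and depth == total:

Transformed code:
if h == 27 and 27 == total:
    h = 20
for depth in h:
    emit(29)
    total = h
total = handle(25 % 28)
if h < depth and depth == total:
    total = total[depth]
    depth = total % 6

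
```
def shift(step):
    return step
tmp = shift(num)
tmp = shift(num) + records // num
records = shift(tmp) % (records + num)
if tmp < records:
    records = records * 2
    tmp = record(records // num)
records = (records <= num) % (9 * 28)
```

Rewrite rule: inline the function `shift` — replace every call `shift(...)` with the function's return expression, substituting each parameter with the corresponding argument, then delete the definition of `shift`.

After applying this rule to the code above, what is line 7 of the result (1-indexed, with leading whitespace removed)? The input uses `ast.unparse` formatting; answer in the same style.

records = (records <= num) % (9 * 28)

Transformed code:
tmp = num
tmp = num + records // num
records = tmp % (records + num)
if tmp < records:
    records = records * 2
    tmp = record(records // num)
records = (records <= num) % (9 * 28)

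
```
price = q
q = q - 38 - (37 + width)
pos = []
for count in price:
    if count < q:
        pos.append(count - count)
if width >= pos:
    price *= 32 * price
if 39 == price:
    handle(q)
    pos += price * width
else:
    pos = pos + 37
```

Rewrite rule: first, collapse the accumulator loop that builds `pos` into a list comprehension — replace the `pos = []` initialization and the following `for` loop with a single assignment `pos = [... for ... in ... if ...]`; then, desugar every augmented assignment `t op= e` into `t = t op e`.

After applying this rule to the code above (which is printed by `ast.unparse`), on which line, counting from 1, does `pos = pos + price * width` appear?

Transformed code:
price = q
q = q - 38 - (37 + width)
pos = [count - count for count in price if count < q]
if width >= pos:
    price = price * (32 * price)
if 39 == price:
    handle(q)
    pos = pos + price * width
else:
    pos = pos + 37

8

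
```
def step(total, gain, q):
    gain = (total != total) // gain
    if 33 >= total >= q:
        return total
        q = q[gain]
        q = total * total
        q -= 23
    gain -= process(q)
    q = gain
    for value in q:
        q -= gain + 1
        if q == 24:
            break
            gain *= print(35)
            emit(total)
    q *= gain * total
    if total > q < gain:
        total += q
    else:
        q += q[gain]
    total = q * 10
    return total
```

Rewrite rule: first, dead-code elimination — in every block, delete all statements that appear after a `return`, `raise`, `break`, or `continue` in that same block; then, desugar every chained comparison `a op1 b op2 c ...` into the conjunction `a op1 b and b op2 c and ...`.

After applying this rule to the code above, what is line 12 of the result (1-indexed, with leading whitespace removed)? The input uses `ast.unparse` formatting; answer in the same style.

Transformed code:
def step(total, gain, q):
    gain = (total != total) // gain
    if 33 >= total and total >= q:
        return total
    gain -= process(q)
    q = gain
    for value in q:
        q -= gain + 1
        if q == 24:
            break
    q *= gain * total
    if total > q and q < gain:
        total += q
    else:
        q += q[gain]
    total = q * 10
    return total

if total > q and q < gain:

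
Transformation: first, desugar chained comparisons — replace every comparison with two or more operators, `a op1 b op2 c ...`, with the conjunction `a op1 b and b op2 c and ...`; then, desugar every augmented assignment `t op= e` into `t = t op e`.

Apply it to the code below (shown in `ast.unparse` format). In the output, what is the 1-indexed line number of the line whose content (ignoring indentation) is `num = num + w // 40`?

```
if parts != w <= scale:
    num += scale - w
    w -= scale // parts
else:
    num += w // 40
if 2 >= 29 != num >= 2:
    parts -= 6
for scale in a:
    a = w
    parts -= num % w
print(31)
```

Transformed code:
if parts != w and w <= scale:
    num = num + (scale - w)
    w = w - scale // parts
else:
    num = num + w // 40
if 2 >= 29 and 29 != num and (num >= 2):
    parts = parts - 6
for scale in a:
    a = w
    parts = parts - num % w
print(31)

5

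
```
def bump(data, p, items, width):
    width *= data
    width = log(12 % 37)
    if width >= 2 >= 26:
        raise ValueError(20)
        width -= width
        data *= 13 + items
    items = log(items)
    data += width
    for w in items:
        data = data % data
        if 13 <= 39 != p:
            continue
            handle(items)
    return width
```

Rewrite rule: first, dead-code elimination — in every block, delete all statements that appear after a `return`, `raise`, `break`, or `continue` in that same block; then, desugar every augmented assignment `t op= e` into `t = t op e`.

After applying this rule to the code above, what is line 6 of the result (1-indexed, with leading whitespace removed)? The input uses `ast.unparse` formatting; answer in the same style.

Transformed code:
def bump(data, p, items, width):
    width = width * data
    width = log(12 % 37)
    if width >= 2 >= 26:
        raise ValueError(20)
    items = log(items)
    data = data + width
    for w in items:
        data = data % data
        if 13 <= 39 != p:
            continue
    return width

items = log(items)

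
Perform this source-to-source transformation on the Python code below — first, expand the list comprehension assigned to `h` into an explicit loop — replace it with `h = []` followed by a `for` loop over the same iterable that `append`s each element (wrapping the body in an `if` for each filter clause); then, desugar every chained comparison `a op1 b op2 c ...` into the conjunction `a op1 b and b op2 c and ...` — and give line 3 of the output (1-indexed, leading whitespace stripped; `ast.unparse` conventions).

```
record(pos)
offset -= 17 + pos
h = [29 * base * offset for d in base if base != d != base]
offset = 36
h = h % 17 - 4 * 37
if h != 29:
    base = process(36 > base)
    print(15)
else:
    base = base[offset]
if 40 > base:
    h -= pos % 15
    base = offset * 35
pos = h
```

h = []

Transformed code:
record(pos)
offset -= 17 + pos
h = []
for d in base:
    if base != d and d != base:
        h.append(29 * base * offset)
offset = 36
h = h % 17 - 4 * 37
if h != 29:
    base = process(36 > base)
    print(15)
else:
    base = base[offset]
if 40 > base:
    h -= pos % 15
    base = offset * 35
pos = h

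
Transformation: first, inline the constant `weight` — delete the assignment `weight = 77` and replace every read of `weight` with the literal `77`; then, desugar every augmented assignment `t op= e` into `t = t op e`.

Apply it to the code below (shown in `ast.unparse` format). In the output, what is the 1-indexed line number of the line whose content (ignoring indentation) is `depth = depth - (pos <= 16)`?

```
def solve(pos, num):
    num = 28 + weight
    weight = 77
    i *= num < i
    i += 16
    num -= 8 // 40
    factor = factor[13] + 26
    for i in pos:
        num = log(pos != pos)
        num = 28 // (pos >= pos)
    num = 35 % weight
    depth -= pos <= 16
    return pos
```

11

Transformed code:
def solve(pos, num):
    num = 28 + 77
    i = i * (num < i)
    i = i + 16
    num = num - 8 // 40
    factor = factor[13] + 26
    for i in pos:
        num = log(pos != pos)
        num = 28 // (pos >= pos)
    num = 35 % 77
    depth = depth - (pos <= 16)
    return pos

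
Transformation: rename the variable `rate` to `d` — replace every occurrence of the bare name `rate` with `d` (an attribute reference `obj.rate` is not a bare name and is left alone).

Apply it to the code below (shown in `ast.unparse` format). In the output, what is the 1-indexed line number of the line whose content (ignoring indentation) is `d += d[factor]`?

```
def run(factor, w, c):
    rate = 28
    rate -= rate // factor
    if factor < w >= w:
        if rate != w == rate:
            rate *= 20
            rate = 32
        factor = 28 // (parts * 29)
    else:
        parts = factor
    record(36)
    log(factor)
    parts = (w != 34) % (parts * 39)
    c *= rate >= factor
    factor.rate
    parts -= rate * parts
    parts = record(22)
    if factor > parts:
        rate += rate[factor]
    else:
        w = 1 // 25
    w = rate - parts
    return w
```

Transformed code:
def run(factor, w, c):
    d = 28
    d -= d // factor
    if factor < w >= w:
        if d != w == d:
            d *= 20
            d = 32
        factor = 28 // (parts * 29)
    else:
        parts = factor
    record(36)
    log(factor)
    parts = (w != 34) % (parts * 39)
    c *= d >= factor
    factor.rate
    parts -= d * parts
    parts = record(22)
    if factor > parts:
        d += d[factor]
    else:
        w = 1 // 25
    w = d - parts
    return w

19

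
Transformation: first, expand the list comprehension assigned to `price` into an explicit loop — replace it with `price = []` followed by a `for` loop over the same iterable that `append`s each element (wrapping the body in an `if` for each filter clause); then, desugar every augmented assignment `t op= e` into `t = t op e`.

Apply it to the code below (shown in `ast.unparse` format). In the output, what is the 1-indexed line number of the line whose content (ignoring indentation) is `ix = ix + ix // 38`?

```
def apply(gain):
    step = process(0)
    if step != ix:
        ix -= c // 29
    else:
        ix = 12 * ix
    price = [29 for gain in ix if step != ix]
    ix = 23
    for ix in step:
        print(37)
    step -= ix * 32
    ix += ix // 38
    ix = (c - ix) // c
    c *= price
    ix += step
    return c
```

15

Transformed code:
def apply(gain):
    step = process(0)
    if step != ix:
        ix = ix - c // 29
    else:
        ix = 12 * ix
    price = []
    for gain in ix:
        if step != ix:
            price.append(29)
    ix = 23
    for ix in step:
        print(37)
    step = step - ix * 32
    ix = ix + ix // 38
    ix = (c - ix) // c
    c = c * price
    ix = ix + step
    return c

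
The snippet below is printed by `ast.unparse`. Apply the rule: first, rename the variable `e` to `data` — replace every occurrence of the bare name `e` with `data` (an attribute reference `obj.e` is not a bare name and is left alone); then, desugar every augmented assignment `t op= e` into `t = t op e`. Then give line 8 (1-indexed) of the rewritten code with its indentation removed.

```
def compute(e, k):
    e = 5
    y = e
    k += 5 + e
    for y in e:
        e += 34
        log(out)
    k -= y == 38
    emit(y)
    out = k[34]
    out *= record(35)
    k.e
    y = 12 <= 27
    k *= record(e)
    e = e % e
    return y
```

k = k - (y == 38)

Transformed code:
def compute(data, k):
    data = 5
    y = data
    k = k + (5 + data)
    for y in data:
        data = data + 34
        log(out)
    k = k - (y == 38)
    emit(y)
    out = k[34]
    out = out * record(35)
    k.e
    y = 12 <= 27
    k = k * record(data)
    data = data % data
    return y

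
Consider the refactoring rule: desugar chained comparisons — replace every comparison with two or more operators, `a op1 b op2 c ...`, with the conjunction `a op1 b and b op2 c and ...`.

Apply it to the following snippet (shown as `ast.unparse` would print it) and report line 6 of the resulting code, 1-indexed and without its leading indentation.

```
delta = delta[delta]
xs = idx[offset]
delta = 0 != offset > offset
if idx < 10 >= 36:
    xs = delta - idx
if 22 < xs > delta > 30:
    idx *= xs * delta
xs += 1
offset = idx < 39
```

Transformed code:
delta = delta[delta]
xs = idx[offset]
delta = 0 != offset and offset > offset
if idx < 10 and 10 >= 36:
    xs = delta - idx
if 22 < xs and xs > delta and (delta > 30):
    idx *= xs * delta
xs += 1
offset = idx < 39

if 22 < xs and xs > delta and (delta > 30):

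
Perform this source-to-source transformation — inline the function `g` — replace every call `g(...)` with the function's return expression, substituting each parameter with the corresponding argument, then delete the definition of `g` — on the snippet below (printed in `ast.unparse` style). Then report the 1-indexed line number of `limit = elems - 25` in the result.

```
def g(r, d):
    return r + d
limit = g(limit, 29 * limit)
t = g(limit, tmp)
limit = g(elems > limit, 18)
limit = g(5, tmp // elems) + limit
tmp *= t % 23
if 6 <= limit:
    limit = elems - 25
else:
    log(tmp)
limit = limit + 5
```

7

Transformed code:
limit = limit + 29 * limit
t = limit + tmp
limit = (elems > limit) + 18
limit = 5 + tmp // elems + limit
tmp *= t % 23
if 6 <= limit:
    limit = elems - 25
else:
    log(tmp)
limit = limit + 5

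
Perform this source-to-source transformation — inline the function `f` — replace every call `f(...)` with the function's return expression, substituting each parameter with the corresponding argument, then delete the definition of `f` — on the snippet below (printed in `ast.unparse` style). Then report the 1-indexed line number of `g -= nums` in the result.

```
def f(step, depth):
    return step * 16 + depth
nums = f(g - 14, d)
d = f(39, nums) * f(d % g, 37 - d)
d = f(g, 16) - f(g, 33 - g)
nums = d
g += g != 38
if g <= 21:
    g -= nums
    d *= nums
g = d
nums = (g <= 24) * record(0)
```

7

Transformed code:
nums = (g - 14) * 16 + d
d = (39 * 16 + nums) * (d % g * 16 + (37 - d))
d = g * 16 + 16 - (g * 16 + (33 - g))
nums = d
g += g != 38
if g <= 21:
    g -= nums
    d *= nums
g = d
nums = (g <= 24) * record(0)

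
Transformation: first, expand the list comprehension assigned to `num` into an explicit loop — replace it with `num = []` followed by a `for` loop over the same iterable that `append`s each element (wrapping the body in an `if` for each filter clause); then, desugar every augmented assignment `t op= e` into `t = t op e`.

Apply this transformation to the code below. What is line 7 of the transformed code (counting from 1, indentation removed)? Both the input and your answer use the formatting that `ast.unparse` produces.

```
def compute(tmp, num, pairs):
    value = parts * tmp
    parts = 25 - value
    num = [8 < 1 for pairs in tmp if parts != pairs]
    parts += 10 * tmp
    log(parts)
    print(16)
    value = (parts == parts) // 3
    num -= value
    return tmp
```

Transformed code:
def compute(tmp, num, pairs):
    value = parts * tmp
    parts = 25 - value
    num = []
    for pairs in tmp:
        if parts != pairs:
            num.append(8 < 1)
    parts = parts + 10 * tmp
    log(parts)
    print(16)
    value = (parts == parts) // 3
    num = num - value
    return tmp

num.append(8 < 1)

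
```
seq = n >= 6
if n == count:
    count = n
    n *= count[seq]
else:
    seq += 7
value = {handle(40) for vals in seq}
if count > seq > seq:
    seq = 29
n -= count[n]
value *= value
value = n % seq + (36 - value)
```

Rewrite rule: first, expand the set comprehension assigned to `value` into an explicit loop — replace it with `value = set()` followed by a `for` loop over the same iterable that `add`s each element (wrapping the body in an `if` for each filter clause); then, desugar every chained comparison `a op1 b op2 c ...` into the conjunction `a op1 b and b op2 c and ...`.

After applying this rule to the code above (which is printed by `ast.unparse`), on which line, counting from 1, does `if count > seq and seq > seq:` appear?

10

Transformed code:
seq = n >= 6
if n == count:
    count = n
    n *= count[seq]
else:
    seq += 7
value = set()
for vals in seq:
    value.add(handle(40))
if count > seq and seq > seq:
    seq = 29
n -= count[n]
value *= value
value = n % seq + (36 - value)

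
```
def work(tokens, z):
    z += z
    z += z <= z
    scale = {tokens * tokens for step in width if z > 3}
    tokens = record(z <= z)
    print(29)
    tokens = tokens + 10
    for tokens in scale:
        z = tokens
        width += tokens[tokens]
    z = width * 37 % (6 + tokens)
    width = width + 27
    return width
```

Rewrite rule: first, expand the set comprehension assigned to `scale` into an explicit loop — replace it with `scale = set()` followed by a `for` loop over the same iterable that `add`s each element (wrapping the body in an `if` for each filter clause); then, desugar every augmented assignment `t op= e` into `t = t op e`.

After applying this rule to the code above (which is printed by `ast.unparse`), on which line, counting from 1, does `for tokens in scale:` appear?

Transformed code:
def work(tokens, z):
    z = z + z
    z = z + (z <= z)
    scale = set()
    for step in width:
        if z > 3:
            scale.add(tokens * tokens)
    tokens = record(z <= z)
    print(29)
    tokens = tokens + 10
    for tokens in scale:
        z = tokens
        width = width + tokens[tokens]
    z = width * 37 % (6 + tokens)
    width = width + 27
    return width

11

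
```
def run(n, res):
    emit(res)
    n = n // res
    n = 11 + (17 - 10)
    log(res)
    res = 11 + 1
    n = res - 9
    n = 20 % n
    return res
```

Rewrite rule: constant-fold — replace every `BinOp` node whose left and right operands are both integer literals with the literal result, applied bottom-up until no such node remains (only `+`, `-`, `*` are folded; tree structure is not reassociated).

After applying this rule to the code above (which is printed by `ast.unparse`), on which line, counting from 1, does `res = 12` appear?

Transformed code:
def run(n, res):
    emit(res)
    n = n // res
    n = 18
    log(res)
    res = 12
    n = res - 9
    n = 20 % n
    return res

6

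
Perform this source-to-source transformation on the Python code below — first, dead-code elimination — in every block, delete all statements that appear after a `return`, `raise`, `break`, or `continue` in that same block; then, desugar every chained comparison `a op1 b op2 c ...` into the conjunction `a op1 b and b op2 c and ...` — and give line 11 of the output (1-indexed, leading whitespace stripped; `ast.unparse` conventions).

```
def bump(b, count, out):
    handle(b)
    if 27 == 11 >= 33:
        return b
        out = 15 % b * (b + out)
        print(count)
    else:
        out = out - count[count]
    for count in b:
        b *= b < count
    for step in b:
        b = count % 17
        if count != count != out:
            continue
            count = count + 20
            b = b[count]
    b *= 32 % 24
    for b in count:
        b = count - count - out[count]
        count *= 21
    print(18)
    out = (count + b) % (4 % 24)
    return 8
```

if count != count and count != out:

Transformed code:
def bump(b, count, out):
    handle(b)
    if 27 == 11 and 11 >= 33:
        return b
    else:
        out = out - count[count]
    for count in b:
        b *= b < count
    for step in b:
        b = count % 17
        if count != count and count != out:
            continue
    b *= 32 % 24
    for b in count:
        b = count - count - out[count]
        count *= 21
    print(18)
    out = (count + b) % (4 % 24)
    return 8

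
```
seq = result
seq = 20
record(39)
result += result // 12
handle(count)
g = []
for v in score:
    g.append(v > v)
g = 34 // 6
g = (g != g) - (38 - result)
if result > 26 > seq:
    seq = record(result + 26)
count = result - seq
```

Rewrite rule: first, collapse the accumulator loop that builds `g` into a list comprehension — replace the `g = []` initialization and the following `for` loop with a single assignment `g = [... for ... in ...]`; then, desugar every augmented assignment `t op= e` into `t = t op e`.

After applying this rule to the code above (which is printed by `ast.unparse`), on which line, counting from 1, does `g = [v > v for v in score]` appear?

6

Transformed code:
seq = result
seq = 20
record(39)
result = result + result // 12
handle(count)
g = [v > v for v in score]
g = 34 // 6
g = (g != g) - (38 - result)
if result > 26 > seq:
    seq = record(result + 26)
count = result - seq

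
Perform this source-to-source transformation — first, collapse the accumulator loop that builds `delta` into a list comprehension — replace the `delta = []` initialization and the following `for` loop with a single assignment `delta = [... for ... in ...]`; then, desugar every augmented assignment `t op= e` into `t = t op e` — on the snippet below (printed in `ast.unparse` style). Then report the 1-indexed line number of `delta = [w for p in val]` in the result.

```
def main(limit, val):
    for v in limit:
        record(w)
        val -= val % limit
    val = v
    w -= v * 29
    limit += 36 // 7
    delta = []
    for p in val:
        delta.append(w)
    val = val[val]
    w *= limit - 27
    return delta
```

8

Transformed code:
def main(limit, val):
    for v in limit:
        record(w)
        val = val - val % limit
    val = v
    w = w - v * 29
    limit = limit + 36 // 7
    delta = [w for p in val]
    val = val[val]
    w = w * (limit - 27)
    return delta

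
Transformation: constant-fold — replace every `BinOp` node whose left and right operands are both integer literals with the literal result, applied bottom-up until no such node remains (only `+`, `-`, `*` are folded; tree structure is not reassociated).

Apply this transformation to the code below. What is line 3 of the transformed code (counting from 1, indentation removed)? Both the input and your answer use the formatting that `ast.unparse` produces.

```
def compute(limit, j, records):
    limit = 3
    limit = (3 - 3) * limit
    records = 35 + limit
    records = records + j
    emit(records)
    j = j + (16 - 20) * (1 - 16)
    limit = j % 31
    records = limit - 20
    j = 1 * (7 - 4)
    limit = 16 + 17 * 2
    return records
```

limit = 0 * limit

Transformed code:
def compute(limit, j, records):
    limit = 3
    limit = 0 * limit
    records = 35 + limit
    records = records + j
    emit(records)
    j = j + 60
    limit = j % 31
    records = limit - 20
    j = 3
    limit = 50
    return records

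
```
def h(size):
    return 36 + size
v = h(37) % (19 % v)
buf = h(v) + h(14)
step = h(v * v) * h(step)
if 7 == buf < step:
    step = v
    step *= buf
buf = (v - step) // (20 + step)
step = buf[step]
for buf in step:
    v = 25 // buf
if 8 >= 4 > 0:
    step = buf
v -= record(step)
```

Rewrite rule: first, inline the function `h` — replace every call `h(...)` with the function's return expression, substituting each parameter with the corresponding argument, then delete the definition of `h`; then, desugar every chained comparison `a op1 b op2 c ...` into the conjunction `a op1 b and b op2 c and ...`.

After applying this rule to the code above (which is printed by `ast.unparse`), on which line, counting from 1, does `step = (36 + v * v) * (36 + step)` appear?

Transformed code:
v = (36 + 37) % (19 % v)
buf = 36 + v + (36 + 14)
step = (36 + v * v) * (36 + step)
if 7 == buf and buf < step:
    step = v
    step *= buf
buf = (v - step) // (20 + step)
step = buf[step]
for buf in step:
    v = 25 // buf
if 8 >= 4 and 4 > 0:
    step = buf
v -= record(step)

3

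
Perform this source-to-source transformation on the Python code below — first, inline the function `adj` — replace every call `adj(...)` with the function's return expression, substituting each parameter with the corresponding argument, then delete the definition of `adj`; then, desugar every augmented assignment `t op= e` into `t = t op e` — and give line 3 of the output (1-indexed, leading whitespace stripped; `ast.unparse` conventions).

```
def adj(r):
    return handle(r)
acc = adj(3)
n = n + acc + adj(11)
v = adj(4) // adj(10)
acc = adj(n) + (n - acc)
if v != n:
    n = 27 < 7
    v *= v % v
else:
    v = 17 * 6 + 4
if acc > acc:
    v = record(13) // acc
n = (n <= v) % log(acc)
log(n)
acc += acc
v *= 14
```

v = handle(4) // handle(10)

Transformed code:
acc = handle(3)
n = n + acc + handle(11)
v = handle(4) // handle(10)
acc = handle(n) + (n - acc)
if v != n:
    n = 27 < 7
    v = v * (v % v)
else:
    v = 17 * 6 + 4
if acc > acc:
    v = record(13) // acc
n = (n <= v) % log(acc)
log(n)
acc = acc + acc
v = v * 14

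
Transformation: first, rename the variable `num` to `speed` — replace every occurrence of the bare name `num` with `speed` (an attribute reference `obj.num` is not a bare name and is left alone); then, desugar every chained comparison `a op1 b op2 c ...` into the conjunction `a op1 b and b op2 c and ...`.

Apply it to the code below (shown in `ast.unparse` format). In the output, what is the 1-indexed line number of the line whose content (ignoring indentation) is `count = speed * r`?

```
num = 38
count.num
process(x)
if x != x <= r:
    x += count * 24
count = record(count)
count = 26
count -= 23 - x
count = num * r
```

Transformed code:
speed = 38
count.num
process(x)
if x != x and x <= r:
    x += count * 24
count = record(count)
count = 26
count -= 23 - x
count = speed * r

9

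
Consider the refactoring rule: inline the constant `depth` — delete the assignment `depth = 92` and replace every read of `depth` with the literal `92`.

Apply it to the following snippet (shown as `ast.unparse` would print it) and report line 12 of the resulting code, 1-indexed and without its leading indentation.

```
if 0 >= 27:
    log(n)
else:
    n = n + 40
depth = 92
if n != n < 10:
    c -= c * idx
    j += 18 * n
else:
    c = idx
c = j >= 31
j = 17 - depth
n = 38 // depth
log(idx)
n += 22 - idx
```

n = 38 // 92

Transformed code:
if 0 >= 27:
    log(n)
else:
    n = n + 40
if n != n < 10:
    c -= c * idx
    j += 18 * n
else:
    c = idx
c = j >= 31
j = 17 - 92
n = 38 // 92
log(idx)
n += 22 - idx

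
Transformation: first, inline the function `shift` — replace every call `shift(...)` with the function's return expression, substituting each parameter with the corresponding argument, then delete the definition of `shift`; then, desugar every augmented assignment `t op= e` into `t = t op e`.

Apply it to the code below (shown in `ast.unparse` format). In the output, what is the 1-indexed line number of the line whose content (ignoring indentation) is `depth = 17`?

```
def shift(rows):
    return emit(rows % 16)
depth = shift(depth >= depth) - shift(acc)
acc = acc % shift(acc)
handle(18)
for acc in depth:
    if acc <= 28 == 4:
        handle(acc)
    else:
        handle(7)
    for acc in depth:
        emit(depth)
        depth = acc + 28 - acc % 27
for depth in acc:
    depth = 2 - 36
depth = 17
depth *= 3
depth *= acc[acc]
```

Transformed code:
depth = emit((depth >= depth) % 16) - emit(acc % 16)
acc = acc % emit(acc % 16)
handle(18)
for acc in depth:
    if acc <= 28 == 4:
        handle(acc)
    else:
        handle(7)
    for acc in depth:
        emit(depth)
        depth = acc + 28 - acc % 27
for depth in acc:
    depth = 2 - 36
depth = 17
depth = depth * 3
depth = depth * acc[acc]

14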